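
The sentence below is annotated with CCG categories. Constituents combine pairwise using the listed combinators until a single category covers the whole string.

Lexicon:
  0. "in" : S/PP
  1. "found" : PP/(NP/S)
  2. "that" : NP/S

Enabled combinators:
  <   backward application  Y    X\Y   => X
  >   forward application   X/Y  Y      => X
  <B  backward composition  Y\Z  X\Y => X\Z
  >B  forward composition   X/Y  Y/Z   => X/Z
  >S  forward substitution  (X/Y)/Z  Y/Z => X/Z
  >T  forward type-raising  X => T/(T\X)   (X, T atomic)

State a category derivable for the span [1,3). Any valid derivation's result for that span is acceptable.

[0,3] S   >
  [0,1] "in" : S/PP
  [1,3] PP   >
    [1,2] "found" : PP/(NP/S)
    [2,3] "that" : NP/S

PP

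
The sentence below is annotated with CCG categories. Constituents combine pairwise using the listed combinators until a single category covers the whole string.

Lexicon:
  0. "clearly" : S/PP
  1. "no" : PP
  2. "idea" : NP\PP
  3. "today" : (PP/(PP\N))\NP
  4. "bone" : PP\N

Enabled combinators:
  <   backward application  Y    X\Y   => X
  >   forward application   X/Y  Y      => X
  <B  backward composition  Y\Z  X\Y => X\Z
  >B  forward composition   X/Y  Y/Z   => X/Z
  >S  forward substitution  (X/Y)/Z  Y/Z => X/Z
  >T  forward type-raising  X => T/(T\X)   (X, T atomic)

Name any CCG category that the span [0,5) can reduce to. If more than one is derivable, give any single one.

S

[0,5] S   >
  [0,1] "clearly" : S/PP
  [1,5] PP   >
    [1,4] PP/(PP\N)   <
      [1,3] NP   <
        [1,2] "no" : PP
        [2,3] "idea" : NP\PP
      [3,4] "today" : (PP/(PP\N))\NP
    [4,5] "bone" : PP\N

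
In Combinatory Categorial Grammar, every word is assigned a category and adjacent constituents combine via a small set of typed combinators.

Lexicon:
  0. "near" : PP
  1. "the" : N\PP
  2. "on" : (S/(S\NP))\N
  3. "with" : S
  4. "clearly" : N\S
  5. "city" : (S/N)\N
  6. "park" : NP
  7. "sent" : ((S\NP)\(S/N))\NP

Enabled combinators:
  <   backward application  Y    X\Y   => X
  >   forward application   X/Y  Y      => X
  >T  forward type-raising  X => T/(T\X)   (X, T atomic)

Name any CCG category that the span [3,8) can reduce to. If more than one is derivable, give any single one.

S\NP

[0,8] S   >
  [0,3] S/(S\NP)   <
    [0,2] N   >
      [0,1] N/(N\PP)   >T
        [0,1] "near" : PP
      [1,2] "the" : N\PP
    [2,3] "on" : (S/(S\NP))\N
  [3,8] S\NP   <
    [3,6] S/N   <
      [3,5] N   <
        [3,4] "with" : S
        [4,5] "clearly" : N\S
      [5,6] "city" : (S/N)\N
    [6,8] (S\NP)\(S/N)   <
      [6,7] "park" : NP
      [7,8] "sent" : ((S\NP)\(S/N))\NP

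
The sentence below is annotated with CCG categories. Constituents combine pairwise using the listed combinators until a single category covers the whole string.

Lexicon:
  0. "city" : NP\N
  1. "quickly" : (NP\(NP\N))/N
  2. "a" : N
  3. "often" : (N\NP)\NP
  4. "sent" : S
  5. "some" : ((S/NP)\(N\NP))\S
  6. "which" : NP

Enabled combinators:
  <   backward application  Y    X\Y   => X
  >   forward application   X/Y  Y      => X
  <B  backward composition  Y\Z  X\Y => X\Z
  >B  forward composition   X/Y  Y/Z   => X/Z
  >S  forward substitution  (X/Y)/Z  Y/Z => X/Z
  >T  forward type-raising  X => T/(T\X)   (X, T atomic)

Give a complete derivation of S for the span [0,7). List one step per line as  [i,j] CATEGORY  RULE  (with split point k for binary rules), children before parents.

[0,1] NP\N  lex  "city"
[1,2] (NP\(NP\N))/N  lex  "quickly"
[2,3] N  lex  "a"
[1,3] NP\(NP\N)  >  k=2
[0,3] NP  <  k=1
[3,4] (N\NP)\NP  lex  "often"
[0,4] N\NP  <  k=3
[4,5] S  lex  "sent"
[5,6] ((S/NP)\(N\NP))\S  lex  "some"
[4,6] (S/NP)\(N\NP)  <  k=5
[0,6] S/NP  <  k=4
[6,7] NP  lex  "which"
[0,7] S  >  k=6

[0,7] S   >
  [0,6] S/NP   <
    [0,4] N\NP   <
      [0,3] NP   <
        [0,1] "city" : NP\N
        [1,3] NP\(NP\N)   >
          [1,2] "quickly" : (NP\(NP\N))/N
          [2,3] "a" : N
      [3,4] "often" : (N\NP)\NP
    [4,6] (S/NP)\(N\NP)   <
      [4,5] "sent" : S
      [5,6] "some" : ((S/NP)\(N\NP))\S
  [6,7] "which" : NP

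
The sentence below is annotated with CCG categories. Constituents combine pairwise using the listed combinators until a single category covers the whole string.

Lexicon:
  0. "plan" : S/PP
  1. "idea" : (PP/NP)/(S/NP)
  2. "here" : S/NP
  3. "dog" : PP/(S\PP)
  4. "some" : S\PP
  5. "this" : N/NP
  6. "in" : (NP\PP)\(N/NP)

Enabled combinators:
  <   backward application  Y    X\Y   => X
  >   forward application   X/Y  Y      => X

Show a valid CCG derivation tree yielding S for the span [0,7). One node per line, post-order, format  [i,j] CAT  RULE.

[0,7] S   >
  [0,1] "plan" : S/PP
  [1,7] PP   >
    [1,3] PP/NP   >
      [1,2] "idea" : (PP/NP)/(S/NP)
      [2,3] "here" : S/NP
    [3,7] NP   <
      [3,5] PP   >
        [3,4] "dog" : PP/(S\PP)
        [4,5] "some" : S\PP
      [5,7] NP\PP   <
        [5,6] "this" : N/NP
        [6,7] "in" : (NP\PP)\(N/NP)

[0,1] S/PP  lex  "plan"
[1,2] (PP/NP)/(S/NP)  lex  "idea"
[2,3] S/NP  lex  "here"
[1,3] PP/NP  >  k=2
[3,4] PP/(S\PP)  lex  "dog"
[4,5] S\PP  lex  "some"
[3,5] PP  >  k=4
[5,6] N/NP  lex  "this"
[6,7] (NP\PP)\(N/NP)  lex  "in"
[5,7] NP\PP  <  k=6
[3,7] NP  <  k=5
[1,7] PP  >  k=3
[0,7] S  >  k=1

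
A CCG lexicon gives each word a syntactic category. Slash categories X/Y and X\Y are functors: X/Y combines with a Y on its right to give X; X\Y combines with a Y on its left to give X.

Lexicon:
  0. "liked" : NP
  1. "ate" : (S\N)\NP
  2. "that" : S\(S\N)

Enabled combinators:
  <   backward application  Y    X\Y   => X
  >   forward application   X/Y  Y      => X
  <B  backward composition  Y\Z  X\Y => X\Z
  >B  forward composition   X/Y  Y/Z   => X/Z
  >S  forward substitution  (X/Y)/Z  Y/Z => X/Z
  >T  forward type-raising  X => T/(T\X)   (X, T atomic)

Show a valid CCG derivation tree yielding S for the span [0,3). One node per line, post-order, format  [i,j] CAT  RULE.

[0,3] S   <
  [0,2] S\N   <
    [0,1] "liked" : NP
    [1,2] "ate" : (S\N)\NP
  [2,3] "that" : S\(S\N)

[0,1] NP  lex  "liked"
[1,2] (S\N)\NP  lex  "ate"
[0,2] S\N  <  k=1
[2,3] S\(S\N)  lex  "that"
[0,3] S  <  k=2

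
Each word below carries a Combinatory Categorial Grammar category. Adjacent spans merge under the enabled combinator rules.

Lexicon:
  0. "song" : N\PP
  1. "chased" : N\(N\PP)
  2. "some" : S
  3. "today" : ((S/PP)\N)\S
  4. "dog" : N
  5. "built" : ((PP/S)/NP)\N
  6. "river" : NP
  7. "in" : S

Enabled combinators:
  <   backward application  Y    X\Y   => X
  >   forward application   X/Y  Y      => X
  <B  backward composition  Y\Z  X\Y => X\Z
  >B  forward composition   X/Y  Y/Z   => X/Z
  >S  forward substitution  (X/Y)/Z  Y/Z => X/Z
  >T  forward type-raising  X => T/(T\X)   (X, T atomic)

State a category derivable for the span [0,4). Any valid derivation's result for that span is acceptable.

S/PP

[0,8] S   >
  [0,4] S/PP   <
    [0,2] N   <
      [0,1] "song" : N\PP
      [1,2] "chased" : N\(N\PP)
    [2,4] (S/PP)\N   <
      [2,3] "some" : S
      [3,4] "today" : ((S/PP)\N)\S
  [4,8] PP   >
    [4,7] PP/S   >
      [4,6] (PP/S)/NP   <
        [4,5] "dog" : N
        [5,6] "built" : ((PP/S)/NP)\N
      [6,7] "river" : NP
    [7,8] "in" : S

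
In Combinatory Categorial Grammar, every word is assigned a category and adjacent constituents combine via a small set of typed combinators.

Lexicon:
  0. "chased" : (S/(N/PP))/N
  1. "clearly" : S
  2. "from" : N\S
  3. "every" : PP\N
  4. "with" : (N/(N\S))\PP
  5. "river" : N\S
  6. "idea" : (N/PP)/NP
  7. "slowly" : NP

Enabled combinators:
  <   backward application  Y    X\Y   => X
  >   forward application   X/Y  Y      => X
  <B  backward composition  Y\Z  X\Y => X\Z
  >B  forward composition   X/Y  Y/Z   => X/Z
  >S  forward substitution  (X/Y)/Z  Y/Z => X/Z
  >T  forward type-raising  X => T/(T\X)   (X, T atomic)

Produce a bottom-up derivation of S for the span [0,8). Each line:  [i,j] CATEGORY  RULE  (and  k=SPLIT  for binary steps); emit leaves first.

[0,1] (S/(N/PP))/N  lex  "chased"
[1,2] S  lex  "clearly"
[2,3] N\S  lex  "from"
[1,3] N  <  k=2
[3,4] PP\N  lex  "every"
[1,4] PP  <  k=3
[4,5] (N/(N\S))\PP  lex  "with"
[1,5] N/(N\S)  <  k=4
[5,6] N\S  lex  "river"
[1,6] N  >  k=5
[0,6] S/(N/PP)  >  k=1
[6,7] (N/PP)/NP  lex  "idea"
[7,8] NP  lex  "slowly"
[6,8] N/PP  >  k=7
[0,8] S  >  k=6

[0,8] S   >
  [0,6] S/(N/PP)   >
    [0,1] "chased" : (S/(N/PP))/N
    [1,6] N   >
      [1,5] N/(N\S)   <
        [1,4] PP   <
          [1,3] N   <
            [1,2] "clearly" : S
            [2,3] "from" : N\S
          [3,4] "every" : PP\N
        [4,5] "with" : (N/(N\S))\PP
      [5,6] "river" : N\S
  [6,8] N/PP   >
    [6,7] "idea" : (N/PP)/NP
    [7,8] "slowly" : NP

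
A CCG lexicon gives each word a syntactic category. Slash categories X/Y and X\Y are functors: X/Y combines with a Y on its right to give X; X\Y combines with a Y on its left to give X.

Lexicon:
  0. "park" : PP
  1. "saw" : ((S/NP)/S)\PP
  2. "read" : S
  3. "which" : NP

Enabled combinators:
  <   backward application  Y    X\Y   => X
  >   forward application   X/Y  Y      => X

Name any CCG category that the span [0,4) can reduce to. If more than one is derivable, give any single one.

[0,4] S   >
  [0,3] S/NP   >
    [0,2] (S/NP)/S   <
      [0,1] "park" : PP
      [1,2] "saw" : ((S/NP)/S)\PP
    [2,3] "read" : S
  [3,4] "which" : NP

S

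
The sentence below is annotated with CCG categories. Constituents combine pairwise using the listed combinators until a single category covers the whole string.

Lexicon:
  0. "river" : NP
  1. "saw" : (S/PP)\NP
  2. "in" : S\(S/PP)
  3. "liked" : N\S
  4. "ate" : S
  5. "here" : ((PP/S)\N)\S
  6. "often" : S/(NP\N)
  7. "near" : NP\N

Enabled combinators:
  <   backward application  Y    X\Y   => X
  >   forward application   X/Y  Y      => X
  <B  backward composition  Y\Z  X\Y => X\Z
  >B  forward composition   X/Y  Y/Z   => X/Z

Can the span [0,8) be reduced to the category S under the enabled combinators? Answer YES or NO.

NO

NP (S/PP)\NP S\(S/PP) N\S S ((PP/S)\N)\S S/(NP\N) NP\N
CKY chart[0,8] = {PP}; S ∉ chart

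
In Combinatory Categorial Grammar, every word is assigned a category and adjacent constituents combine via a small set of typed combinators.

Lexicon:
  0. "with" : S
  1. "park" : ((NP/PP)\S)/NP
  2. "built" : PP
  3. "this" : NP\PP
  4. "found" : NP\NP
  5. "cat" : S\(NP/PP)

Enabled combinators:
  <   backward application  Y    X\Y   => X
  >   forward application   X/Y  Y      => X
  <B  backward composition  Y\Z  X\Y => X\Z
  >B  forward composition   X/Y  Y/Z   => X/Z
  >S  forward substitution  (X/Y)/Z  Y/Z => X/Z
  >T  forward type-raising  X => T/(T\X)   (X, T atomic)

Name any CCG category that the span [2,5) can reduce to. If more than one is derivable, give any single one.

NP

[0,6] S   <
  [0,5] NP/PP   <
    [0,1] "with" : S
    [1,5] (NP/PP)\S   >
      [1,2] "park" : ((NP/PP)\S)/NP
      [2,5] NP   >
        [2,3] NP/(NP\PP)   >T
          [2,3] "built" : PP
        [3,5] NP\PP   <B
          [3,4] "this" : NP\PP
          [4,5] "found" : NP\NP
  [5,6] "cat" : S\(NP/PP)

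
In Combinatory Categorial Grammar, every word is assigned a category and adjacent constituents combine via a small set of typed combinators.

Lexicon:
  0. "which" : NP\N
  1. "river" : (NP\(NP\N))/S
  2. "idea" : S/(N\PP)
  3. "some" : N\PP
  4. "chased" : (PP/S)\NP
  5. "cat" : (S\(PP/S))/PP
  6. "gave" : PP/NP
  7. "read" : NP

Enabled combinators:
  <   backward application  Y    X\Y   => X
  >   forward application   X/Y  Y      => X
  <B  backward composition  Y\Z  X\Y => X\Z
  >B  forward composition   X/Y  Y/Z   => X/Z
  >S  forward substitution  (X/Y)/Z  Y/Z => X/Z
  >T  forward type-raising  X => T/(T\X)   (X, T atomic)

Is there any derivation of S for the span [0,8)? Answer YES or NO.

[0,8] S   <
  [0,5] PP/S   <
    [0,4] NP   <
      [0,1] "which" : NP\N
      [1,4] NP\(NP\N)   >
        [1,2] "river" : (NP\(NP\N))/S
        [2,4] S   >
          [2,3] "idea" : S/(N\PP)
          [3,4] "some" : N\PP
    [4,5] "chased" : (PP/S)\NP
  [5,8] S\(PP/S)   >
    [5,6] "cat" : (S\(PP/S))/PP
    [6,8] PP   >
      [6,7] "gave" : PP/NP
      [7,8] "read" : NP

YES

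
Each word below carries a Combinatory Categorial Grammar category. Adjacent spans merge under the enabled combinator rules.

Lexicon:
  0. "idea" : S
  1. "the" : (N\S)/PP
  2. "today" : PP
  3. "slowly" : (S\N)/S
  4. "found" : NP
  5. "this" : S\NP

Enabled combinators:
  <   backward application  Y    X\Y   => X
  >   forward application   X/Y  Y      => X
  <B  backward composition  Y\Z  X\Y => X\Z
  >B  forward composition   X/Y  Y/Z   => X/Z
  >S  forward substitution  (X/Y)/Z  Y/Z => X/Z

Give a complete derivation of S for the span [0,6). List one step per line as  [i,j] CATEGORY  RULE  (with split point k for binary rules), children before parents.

[0,1] S  lex  "idea"
[1,2] (N\S)/PP  lex  "the"
[2,3] PP  lex  "today"
[1,3] N\S  >  k=2
[0,3] N  <  k=1
[3,4] (S\N)/S  lex  "slowly"
[4,5] NP  lex  "found"
[5,6] S\NP  lex  "this"
[4,6] S  <  k=5
[3,6] S\N  >  k=4
[0,6] S  <  k=3

[0,6] S   <
  [0,3] N   <
    [0,1] "idea" : S
    [1,3] N\S   >
      [1,2] "the" : (N\S)/PP
      [2,3] "today" : PP
  [3,6] S\N   >
    [3,4] "slowly" : (S\N)/S
    [4,6] S   <
      [4,5] "found" : NP
      [5,6] "this" : S\NP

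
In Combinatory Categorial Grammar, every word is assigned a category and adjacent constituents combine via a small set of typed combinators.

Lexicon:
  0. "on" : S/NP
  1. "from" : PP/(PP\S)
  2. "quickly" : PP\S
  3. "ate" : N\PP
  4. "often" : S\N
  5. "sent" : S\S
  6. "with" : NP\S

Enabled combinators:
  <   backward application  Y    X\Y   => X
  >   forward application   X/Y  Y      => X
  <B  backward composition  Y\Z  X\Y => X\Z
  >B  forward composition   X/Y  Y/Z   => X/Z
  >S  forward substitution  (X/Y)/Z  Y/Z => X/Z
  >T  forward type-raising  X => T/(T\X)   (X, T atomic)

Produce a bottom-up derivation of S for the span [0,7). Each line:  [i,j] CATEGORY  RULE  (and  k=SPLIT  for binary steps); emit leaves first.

[0,1] S/NP  lex  "on"
[1,2] PP/(PP\S)  lex  "from"
[2,3] PP\S  lex  "quickly"
[1,3] PP  >  k=2
[3,4] N\PP  lex  "ate"
[4,5] S\N  lex  "often"
[3,5] S\PP  <B  k=4
[5,6] S\S  lex  "sent"
[3,6] S\PP  <B  k=5
[6,7] NP\S  lex  "with"
[3,7] NP\PP  <B  k=6
[1,7] NP  <  k=3
[0,7] S  >  k=1

[0,7] S   >
  [0,1] "on" : S/NP
  [1,7] NP   <
    [1,3] PP   >
      [1,2] "from" : PP/(PP\S)
      [2,3] "quickly" : PP\S
    [3,7] NP\PP   <B
      [3,6] S\PP   <B
        [3,5] S\PP   <B
          [3,4] "ate" : N\PP
          [4,5] "often" : S\N
        [5,6] "sent" : S\S
      [6,7] "with" : NP\S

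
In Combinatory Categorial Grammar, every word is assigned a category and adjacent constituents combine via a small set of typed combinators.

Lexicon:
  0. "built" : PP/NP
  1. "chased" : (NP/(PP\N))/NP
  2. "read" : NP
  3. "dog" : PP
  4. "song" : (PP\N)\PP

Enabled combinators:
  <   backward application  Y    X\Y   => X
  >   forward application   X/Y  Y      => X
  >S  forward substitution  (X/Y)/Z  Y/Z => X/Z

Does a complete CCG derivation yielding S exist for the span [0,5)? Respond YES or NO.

NO

PP/NP (NP/(PP\N))/NP NP PP (PP\N)\PP
CKY chart[0,5] = {PP}; S ∉ chart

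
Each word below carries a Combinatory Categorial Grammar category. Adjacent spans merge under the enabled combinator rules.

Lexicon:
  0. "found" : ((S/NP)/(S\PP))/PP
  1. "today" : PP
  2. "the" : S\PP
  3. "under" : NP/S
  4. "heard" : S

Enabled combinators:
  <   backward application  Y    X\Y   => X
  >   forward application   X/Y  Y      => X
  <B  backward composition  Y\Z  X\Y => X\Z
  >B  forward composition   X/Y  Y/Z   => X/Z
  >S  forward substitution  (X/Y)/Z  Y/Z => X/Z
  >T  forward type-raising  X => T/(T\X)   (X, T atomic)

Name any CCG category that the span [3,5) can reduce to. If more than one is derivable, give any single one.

[0,5] S   >
  [0,3] S/NP   >
    [0,2] (S/NP)/(S\PP)   >
      [0,1] "found" : ((S/NP)/(S\PP))/PP
      [1,2] "today" : PP
    [2,3] "the" : S\PP
  [3,5] NP   >
    [3,4] "under" : NP/S
    [4,5] "heard" : S

NP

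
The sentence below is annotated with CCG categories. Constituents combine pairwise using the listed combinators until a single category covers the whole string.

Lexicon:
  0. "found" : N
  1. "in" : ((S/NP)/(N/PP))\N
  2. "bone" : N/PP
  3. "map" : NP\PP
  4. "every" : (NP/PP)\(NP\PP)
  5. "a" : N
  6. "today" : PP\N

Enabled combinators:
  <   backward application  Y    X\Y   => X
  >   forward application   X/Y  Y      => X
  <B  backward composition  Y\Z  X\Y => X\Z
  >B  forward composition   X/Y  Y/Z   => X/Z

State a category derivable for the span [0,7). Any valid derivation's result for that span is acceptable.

[0,7] S   >
  [0,3] S/NP   >
    [0,2] (S/NP)/(N/PP)   <
      [0,1] "found" : N
      [1,2] "in" : ((S/NP)/(N/PP))\N
    [2,3] "bone" : N/PP
  [3,7] NP   >
    [3,5] NP/PP   <
      [3,4] "map" : NP\PP
      [4,5] "every" : (NP/PP)\(NP\PP)
    [5,7] PP   <
      [5,6] "a" : N
      [6,7] "today" : PP\N

S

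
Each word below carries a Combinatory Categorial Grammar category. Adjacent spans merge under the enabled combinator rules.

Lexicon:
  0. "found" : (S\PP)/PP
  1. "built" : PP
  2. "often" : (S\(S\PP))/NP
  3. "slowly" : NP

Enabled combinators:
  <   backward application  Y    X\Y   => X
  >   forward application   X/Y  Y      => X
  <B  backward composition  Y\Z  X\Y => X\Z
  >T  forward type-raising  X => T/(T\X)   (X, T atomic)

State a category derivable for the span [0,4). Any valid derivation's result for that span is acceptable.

S

[0,4] S   <
  [0,2] S\PP   >
    [0,1] "found" : (S\PP)/PP
    [1,2] "built" : PP
  [2,4] S\(S\PP)   >
    [2,3] "often" : (S\(S\PP))/NP
    [3,4] "slowly" : NP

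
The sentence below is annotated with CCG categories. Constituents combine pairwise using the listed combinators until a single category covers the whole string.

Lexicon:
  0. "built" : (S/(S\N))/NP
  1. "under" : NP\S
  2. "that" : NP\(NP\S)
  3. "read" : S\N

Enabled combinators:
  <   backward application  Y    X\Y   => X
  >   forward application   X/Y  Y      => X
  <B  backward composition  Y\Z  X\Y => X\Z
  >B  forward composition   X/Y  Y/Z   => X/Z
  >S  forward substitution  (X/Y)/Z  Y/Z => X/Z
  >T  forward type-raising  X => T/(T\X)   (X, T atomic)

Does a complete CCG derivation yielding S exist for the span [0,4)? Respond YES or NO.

[0,4] S   >
  [0,3] S/(S\N)   >
    [0,1] "built" : (S/(S\N))/NP
    [1,3] NP   <
      [1,2] "under" : NP\S
      [2,3] "that" : NP\(NP\S)
  [3,4] "read" : S\N

YES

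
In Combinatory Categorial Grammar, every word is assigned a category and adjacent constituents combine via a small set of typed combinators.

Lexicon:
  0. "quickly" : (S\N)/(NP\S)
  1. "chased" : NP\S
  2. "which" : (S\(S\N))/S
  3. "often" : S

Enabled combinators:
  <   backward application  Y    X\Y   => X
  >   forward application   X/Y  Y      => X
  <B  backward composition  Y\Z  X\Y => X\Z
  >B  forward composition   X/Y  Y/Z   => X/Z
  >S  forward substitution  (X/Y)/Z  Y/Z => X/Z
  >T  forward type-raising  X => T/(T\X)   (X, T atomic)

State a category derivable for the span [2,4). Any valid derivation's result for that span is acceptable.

[0,4] S   <
  [0,2] S\N   >
    [0,1] "quickly" : (S\N)/(NP\S)
    [1,2] "chased" : NP\S
  [2,4] S\(S\N)   >
    [2,3] "which" : (S\(S\N))/S
    [3,4] "often" : S

S\(S\N)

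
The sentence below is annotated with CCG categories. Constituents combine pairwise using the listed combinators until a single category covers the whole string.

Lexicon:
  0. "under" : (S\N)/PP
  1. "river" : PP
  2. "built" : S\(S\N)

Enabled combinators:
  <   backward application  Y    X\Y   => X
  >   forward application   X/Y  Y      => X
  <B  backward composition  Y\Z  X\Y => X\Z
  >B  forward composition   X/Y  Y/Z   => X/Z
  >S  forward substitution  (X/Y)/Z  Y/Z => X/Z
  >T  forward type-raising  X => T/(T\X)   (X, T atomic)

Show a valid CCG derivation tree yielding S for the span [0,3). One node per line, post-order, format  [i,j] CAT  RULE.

[0,3] S   <
  [0,2] S\N   >
    [0,1] "under" : (S\N)/PP
    [1,2] "river" : PP
  [2,3] "built" : S\(S\N)

[0,1] (S\N)/PP  lex  "under"
[1,2] PP  lex  "river"
[0,2] S\N  >  k=1
[2,3] S\(S\N)  lex  "built"
[0,3] S  <  k=2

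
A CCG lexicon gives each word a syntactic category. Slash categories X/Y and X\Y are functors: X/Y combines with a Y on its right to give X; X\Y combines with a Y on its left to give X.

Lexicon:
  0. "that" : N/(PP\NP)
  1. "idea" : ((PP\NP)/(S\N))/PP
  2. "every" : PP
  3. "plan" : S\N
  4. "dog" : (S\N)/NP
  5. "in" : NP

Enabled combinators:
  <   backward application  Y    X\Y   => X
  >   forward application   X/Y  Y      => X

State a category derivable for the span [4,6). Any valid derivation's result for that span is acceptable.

S\N

[0,6] S   <
  [0,4] N   >
    [0,1] "that" : N/(PP\NP)
    [1,4] PP\NP   >
      [1,3] (PP\NP)/(S\N)   >
        [1,2] "idea" : ((PP\NP)/(S\N))/PP
        [2,3] "every" : PP
      [3,4] "plan" : S\N
  [4,6] S\N   >
    [4,5] "dog" : (S\N)/NP
    [5,6] "in" : NP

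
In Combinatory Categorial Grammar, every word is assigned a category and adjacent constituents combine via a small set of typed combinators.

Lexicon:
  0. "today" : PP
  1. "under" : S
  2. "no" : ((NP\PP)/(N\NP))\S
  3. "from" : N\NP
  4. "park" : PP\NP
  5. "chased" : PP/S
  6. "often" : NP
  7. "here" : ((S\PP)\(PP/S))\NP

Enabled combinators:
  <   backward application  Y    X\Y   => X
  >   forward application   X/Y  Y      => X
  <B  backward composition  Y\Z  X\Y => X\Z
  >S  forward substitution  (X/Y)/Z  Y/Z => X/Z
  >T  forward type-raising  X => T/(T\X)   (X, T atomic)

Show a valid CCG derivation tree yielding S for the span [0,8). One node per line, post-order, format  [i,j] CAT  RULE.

[0,1] PP  lex  "today"
[0,1] S/(S\PP)  >T
[1,2] S  lex  "under"
[2,3] ((NP\PP)/(N\NP))\S  lex  "no"
[1,3] (NP\PP)/(N\NP)  <  k=2
[3,4] N\NP  lex  "from"
[1,4] NP\PP  >  k=3
[4,5] PP\NP  lex  "park"
[1,5] PP\PP  <B  k=4
[5,6] PP/S  lex  "chased"
[6,7] NP  lex  "often"
[7,8] ((S\PP)\(PP/S))\NP  lex  "here"
[6,8] (S\PP)\(PP/S)  <  k=7
[5,8] S\PP  <  k=6
[1,8] S\PP  <B  k=5
[0,8] S  >  k=1

[0,8] S   >
  [0,1] S/(S\PP)   >T
    [0,1] "today" : PP
  [1,8] S\PP   <B
    [1,5] PP\PP   <B
      [1,4] NP\PP   >
        [1,3] (NP\PP)/(N\NP)   <
          [1,2] "under" : S
          [2,3] "no" : ((NP\PP)/(N\NP))\S
        [3,4] "from" : N\NP
      [4,5] "park" : PP\NP
    [5,8] S\PP   <
      [5,6] "chased" : PP/S
      [6,8] (S\PP)\(PP/S)   <
        [6,7] "often" : NP
        [7,8] "here" : ((S\PP)\(PP/S))\NP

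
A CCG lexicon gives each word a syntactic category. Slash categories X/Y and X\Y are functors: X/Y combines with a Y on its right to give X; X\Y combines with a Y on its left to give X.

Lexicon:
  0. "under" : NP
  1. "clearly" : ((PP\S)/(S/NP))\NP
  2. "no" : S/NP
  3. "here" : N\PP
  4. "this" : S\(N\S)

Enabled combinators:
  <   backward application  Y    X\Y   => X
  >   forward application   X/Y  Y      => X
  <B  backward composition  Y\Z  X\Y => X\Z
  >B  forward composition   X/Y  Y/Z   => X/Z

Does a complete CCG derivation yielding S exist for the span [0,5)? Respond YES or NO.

[0,5] S   <
  [0,4] N\S   <B
    [0,3] PP\S   >
      [0,2] (PP\S)/(S/NP)   <
        [0,1] "under" : NP
        [1,2] "clearly" : ((PP\S)/(S/NP))\NP
      [2,3] "no" : S/NP
    [3,4] "here" : N\PP
  [4,5] "this" : S\(N\S)

YES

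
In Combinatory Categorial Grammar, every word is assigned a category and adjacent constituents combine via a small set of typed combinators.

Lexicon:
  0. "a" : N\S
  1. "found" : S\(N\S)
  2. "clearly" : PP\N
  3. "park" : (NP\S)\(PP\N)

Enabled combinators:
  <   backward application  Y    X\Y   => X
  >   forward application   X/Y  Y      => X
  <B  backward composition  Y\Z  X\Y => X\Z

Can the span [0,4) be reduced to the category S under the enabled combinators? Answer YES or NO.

N\S S\(N\S) PP\N (NP\S)\(PP\N)
CKY chart[0,4] = {NP}; S ∉ chart

NO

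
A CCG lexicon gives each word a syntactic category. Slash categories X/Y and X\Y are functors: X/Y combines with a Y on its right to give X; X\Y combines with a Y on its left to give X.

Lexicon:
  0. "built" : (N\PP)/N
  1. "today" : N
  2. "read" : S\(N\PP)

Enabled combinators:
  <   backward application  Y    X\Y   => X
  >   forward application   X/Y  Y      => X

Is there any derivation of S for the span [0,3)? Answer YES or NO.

[0,3] S   <
  [0,2] N\PP   >
    [0,1] "built" : (N\PP)/N
    [1,2] "today" : N
  [2,3] "read" : S\(N\PP)

YES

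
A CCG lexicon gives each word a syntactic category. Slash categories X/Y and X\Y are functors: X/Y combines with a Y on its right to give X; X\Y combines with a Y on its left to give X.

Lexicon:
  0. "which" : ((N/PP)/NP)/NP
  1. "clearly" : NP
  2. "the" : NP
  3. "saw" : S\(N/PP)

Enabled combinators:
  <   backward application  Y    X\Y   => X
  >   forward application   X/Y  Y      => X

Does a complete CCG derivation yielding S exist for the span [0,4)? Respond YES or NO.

[0,4] S   <
  [0,3] N/PP   >
    [0,2] (N/PP)/NP   >
      [0,1] "which" : ((N/PP)/NP)/NP
      [1,2] "clearly" : NP
    [2,3] "the" : NP
  [3,4] "saw" : S\(N/PP)

YES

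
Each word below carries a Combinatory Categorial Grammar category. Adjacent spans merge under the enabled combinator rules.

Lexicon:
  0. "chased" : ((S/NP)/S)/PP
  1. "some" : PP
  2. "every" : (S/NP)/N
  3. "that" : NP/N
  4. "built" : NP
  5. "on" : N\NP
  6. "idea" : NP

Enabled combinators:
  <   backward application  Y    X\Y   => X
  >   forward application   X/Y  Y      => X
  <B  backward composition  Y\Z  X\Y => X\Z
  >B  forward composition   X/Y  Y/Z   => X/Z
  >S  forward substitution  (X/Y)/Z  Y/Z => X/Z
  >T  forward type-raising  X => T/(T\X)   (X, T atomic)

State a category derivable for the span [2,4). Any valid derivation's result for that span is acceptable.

[0,7] S   >
  [0,6] S/NP   >
    [0,2] (S/NP)/S   >
      [0,1] "chased" : ((S/NP)/S)/PP
      [1,2] "some" : PP
    [2,6] S   >
      [2,4] S/N   >S
        [2,3] "every" : (S/NP)/N
        [3,4] "that" : NP/N
      [4,6] N   >
        [4,5] N/(N\NP)   >T
          [4,5] "built" : NP
        [5,6] "on" : N\NP
  [6,7] "idea" : NP

S/N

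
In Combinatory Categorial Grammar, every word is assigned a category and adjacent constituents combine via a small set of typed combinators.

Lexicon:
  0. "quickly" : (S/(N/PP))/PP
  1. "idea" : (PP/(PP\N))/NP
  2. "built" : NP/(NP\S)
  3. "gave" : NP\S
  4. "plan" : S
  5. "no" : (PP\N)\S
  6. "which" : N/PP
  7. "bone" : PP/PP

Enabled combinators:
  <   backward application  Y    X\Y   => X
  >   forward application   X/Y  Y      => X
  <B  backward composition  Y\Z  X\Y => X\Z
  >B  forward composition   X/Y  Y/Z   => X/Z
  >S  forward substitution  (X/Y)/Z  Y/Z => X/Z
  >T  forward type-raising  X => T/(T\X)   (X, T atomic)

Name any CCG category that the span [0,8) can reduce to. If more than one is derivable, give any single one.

[0,8] S   >
  [0,6] S/(N/PP)   >
    [0,1] "quickly" : (S/(N/PP))/PP
    [1,6] PP   >
      [1,4] PP/(PP\N)   >
        [1,2] "idea" : (PP/(PP\N))/NP
        [2,4] NP   >
          [2,3] "built" : NP/(NP\S)
          [3,4] "gave" : NP\S
      [4,6] PP\N   <
        [4,5] "plan" : S
        [5,6] "no" : (PP\N)\S
  [6,8] N/PP   >B
    [6,7] "which" : N/PP
    [7,8] "bone" : PP/PP

S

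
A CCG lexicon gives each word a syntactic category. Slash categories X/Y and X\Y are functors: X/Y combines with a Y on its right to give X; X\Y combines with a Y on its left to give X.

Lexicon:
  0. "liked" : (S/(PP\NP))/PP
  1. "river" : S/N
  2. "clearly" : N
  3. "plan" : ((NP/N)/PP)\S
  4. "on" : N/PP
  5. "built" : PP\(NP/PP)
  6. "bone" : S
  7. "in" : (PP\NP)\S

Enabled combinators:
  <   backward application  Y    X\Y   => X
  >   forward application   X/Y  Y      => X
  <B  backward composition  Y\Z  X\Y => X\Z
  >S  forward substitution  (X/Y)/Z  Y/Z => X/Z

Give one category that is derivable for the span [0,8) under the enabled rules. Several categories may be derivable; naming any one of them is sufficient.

S

[0,8] S   >
  [0,6] S/(PP\NP)   >
    [0,1] "liked" : (S/(PP\NP))/PP
    [1,6] PP   <
      [1,5] NP/PP   >S
        [1,4] (NP/N)/PP   <
          [1,3] S   >
            [1,2] "river" : S/N
            [2,3] "clearly" : N
          [3,4] "plan" : ((NP/N)/PP)\S
        [4,5] "on" : N/PP
      [5,6] "built" : PP\(NP/PP)
  [6,8] PP\NP   <
    [6,7] "bone" : S
    [7,8] "in" : (PP\NP)\S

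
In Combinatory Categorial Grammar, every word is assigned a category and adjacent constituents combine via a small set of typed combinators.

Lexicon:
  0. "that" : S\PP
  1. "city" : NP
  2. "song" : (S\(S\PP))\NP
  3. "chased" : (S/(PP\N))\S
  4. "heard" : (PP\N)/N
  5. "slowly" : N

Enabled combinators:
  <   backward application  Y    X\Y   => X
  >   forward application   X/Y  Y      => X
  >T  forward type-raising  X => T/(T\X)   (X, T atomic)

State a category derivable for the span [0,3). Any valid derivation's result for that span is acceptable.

S

[0,6] S   >
  [0,4] S/(PP\N)   <
    [0,3] S   <
      [0,1] "that" : S\PP
      [1,3] S\(S\PP)   <
        [1,2] "city" : NP
        [2,3] "song" : (S\(S\PP))\NP
    [3,4] "chased" : (S/(PP\N))\S
  [4,6] PP\N   >
    [4,5] "heard" : (PP\N)/N
    [5,6] "slowly" : N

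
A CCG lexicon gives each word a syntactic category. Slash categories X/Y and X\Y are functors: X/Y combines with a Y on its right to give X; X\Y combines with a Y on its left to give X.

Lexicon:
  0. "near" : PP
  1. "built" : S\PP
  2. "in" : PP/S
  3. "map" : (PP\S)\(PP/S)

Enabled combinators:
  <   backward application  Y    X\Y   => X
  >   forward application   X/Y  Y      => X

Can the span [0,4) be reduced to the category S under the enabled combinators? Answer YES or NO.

NO

PP S\PP PP/S (PP\S)\(PP/S)
CKY chart[0,4] = {PP}; S ∉ chart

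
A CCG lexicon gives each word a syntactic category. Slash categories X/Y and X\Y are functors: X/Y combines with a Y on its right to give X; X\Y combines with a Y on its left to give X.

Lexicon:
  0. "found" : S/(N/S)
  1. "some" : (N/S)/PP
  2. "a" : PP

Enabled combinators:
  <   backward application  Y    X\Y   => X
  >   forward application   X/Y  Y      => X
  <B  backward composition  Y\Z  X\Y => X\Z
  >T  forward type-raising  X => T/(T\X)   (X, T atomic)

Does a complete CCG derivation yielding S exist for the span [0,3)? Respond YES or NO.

YES

[0,3] S   >
  [0,1] "found" : S/(N/S)
  [1,3] N/S   >
    [1,2] "some" : (N/S)/PP
    [2,3] "a" : PP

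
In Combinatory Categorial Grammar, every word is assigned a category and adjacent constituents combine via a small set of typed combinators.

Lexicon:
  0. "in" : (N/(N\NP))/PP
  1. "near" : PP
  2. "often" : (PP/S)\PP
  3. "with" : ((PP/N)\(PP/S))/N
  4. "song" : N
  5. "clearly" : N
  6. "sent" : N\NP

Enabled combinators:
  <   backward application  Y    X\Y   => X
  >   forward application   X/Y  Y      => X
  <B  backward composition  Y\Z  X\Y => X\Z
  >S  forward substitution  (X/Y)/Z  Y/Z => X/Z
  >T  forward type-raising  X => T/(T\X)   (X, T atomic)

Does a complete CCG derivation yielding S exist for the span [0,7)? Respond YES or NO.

(N/(N\NP))/PP PP (PP/S)\PP ((PP/N)\(PP/S))/N N N N\NP
CKY chart[0,7] = {N, N/(N\N), NP/(NP\N), PP/(PP\N), S/(S\N)}; S ∉ chart

NO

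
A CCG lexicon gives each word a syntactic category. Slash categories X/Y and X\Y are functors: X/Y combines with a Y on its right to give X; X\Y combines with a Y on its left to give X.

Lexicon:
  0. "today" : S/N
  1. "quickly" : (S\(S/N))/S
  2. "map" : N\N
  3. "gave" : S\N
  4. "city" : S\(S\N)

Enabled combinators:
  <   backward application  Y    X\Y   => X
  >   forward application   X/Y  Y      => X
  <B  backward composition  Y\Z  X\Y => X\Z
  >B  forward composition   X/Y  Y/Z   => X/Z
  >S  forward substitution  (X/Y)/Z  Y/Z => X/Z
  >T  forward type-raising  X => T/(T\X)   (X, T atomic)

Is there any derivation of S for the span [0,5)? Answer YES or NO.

[0,5] S   <
  [0,1] "today" : S/N
  [1,5] S\(S/N)   >
    [1,2] "quickly" : (S\(S/N))/S
    [2,5] S   <
      [2,4] S\N   <B
        [2,3] "map" : N\N
        [3,4] "gave" : S\N
      [4,5] "city" : S\(S\N)

YES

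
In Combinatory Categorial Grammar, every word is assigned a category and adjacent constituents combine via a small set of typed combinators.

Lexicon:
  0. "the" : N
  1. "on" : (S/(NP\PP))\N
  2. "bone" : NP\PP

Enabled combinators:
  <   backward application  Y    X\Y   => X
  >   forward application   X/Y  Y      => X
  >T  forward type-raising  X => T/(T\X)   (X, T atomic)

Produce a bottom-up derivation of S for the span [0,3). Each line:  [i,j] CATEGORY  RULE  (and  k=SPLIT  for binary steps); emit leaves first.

[0,1] N  lex  "the"
[1,2] (S/(NP\PP))\N  lex  "on"
[0,2] S/(NP\PP)  <  k=1
[2,3] NP\PP  lex  "bone"
[0,3] S  >  k=2

[0,3] S   >
  [0,2] S/(NP\PP)   <
    [0,1] "the" : N
    [1,2] "on" : (S/(NP\PP))\N
  [2,3] "bone" : NP\PP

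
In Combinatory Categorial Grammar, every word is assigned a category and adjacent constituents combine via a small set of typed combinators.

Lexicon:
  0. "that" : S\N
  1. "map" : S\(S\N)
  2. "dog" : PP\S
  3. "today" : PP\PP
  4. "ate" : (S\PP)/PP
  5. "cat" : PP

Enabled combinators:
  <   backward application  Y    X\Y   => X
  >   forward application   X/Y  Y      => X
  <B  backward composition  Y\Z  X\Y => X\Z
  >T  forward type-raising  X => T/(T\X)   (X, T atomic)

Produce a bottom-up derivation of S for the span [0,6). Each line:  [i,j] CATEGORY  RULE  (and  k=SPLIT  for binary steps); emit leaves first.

[0,6] S   <
  [0,3] PP   <
    [0,2] S   <
      [0,1] "that" : S\N
      [1,2] "map" : S\(S\N)
    [2,3] "dog" : PP\S
  [3,6] S\PP   <B
    [3,4] "today" : PP\PP
    [4,6] S\PP   >
      [4,5] "ate" : (S\PP)/PP
      [5,6] "cat" : PP

[0,1] S\N  lex  "that"
[1,2] S\(S\N)  lex  "map"
[0,2] S  <  k=1
[2,3] PP\S  lex  "dog"
[0,3] PP  <  k=2
[3,4] PP\PP  lex  "today"
[4,5] (S\PP)/PP  lex  "ate"
[5,6] PP  lex  "cat"
[4,6] S\PP  >  k=5
[3,6] S\PP  <B  k=4
[0,6] S  <  k=3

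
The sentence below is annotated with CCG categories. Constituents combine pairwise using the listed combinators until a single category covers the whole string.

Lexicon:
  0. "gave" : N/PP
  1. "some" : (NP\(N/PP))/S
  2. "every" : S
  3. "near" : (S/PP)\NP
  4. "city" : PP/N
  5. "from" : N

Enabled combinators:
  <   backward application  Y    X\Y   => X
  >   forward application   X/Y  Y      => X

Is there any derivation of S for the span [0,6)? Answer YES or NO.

YES

[0,6] S   >
  [0,4] S/PP   <
    [0,3] NP   <
      [0,1] "gave" : N/PP
      [1,3] NP\(N/PP)   >
        [1,2] "some" : (NP\(N/PP))/S
        [2,3] "every" : S
    [3,4] "near" : (S/PP)\NP
  [4,6] PP   >
    [4,5] "city" : PP/N
    [5,6] "from" : N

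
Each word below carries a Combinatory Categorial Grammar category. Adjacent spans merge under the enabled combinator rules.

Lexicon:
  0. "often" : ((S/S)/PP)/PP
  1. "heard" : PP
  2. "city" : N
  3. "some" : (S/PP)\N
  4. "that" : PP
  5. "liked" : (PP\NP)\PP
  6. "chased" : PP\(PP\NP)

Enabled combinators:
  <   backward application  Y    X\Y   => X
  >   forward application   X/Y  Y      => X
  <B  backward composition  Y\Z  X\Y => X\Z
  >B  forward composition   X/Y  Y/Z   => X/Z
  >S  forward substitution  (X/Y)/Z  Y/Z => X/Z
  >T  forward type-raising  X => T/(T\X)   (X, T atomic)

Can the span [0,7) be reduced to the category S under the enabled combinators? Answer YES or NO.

YES

[0,7] S   >
  [0,4] S/PP   >S
    [0,2] (S/S)/PP   >
      [0,1] "often" : ((S/S)/PP)/PP
      [1,2] "heard" : PP
    [2,4] S/PP   <
      [2,3] "city" : N
      [3,4] "some" : (S/PP)\N
  [4,7] PP   <
    [4,6] PP\NP   <
      [4,5] "that" : PP
      [5,6] "liked" : (PP\NP)\PP
    [6,7] "chased" : PP\(PP\NP)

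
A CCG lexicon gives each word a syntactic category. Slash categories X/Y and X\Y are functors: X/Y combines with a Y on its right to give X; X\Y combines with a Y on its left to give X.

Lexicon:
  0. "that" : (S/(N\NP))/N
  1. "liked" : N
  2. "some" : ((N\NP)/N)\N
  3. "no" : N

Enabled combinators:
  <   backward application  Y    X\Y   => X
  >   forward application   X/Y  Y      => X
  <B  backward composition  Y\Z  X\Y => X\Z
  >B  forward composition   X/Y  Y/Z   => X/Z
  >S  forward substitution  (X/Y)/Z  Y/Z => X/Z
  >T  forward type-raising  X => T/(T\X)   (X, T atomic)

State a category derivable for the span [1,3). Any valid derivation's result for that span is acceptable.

(N\NP)/N

[0,4] S   >
  [0,3] S/N   >S
    [0,1] "that" : (S/(N\NP))/N
    [1,3] (N\NP)/N   <
      [1,2] "liked" : N
      [2,3] "some" : ((N\NP)/N)\N
  [3,4] "no" : N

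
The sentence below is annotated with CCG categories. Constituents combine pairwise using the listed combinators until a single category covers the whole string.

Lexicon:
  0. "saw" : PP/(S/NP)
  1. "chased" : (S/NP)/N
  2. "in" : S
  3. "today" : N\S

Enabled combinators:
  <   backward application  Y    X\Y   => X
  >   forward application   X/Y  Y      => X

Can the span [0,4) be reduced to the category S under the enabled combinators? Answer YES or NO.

NO

PP/(S/NP) (S/NP)/N S N\S
CKY chart[0,4] = {PP}; S ∉ chart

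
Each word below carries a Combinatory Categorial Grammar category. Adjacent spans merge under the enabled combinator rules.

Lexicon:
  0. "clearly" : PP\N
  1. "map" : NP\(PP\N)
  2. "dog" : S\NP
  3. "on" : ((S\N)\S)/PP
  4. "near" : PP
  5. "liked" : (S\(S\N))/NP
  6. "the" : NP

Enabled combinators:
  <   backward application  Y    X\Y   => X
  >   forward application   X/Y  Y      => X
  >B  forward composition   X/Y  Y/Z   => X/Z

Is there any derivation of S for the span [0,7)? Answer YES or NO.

YES

[0,7] S   <
  [0,5] S\N   <
    [0,3] S   <
      [0,2] NP   <
        [0,1] "clearly" : PP\N
        [1,2] "map" : NP\(PP\N)
      [2,3] "dog" : S\NP
    [3,5] (S\N)\S   >
      [3,4] "on" : ((S\N)\S)/PP
      [4,5] "near" : PP
  [5,7] S\(S\N)   >
    [5,6] "liked" : (S\(S\N))/NP
    [6,7] "the" : NP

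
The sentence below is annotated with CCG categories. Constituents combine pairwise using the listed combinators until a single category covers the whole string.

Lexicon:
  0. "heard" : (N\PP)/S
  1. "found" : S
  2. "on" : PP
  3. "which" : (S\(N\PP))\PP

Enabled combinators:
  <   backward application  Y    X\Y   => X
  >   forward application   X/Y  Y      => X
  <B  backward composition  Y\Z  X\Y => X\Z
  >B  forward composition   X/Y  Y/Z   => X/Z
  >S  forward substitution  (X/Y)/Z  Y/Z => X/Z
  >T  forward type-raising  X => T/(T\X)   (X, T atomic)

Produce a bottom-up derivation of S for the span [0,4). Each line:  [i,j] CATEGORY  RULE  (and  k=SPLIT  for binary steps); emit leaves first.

[0,1] (N\PP)/S  lex  "heard"
[1,2] S  lex  "found"
[0,2] N\PP  >  k=1
[2,3] PP  lex  "on"
[3,4] (S\(N\PP))\PP  lex  "which"
[2,4] S\(N\PP)  <  k=3
[0,4] S  <  k=2

[0,4] S   <
  [0,2] N\PP   >
    [0,1] "heard" : (N\PP)/S
    [1,2] "found" : S
  [2,4] S\(N\PP)   <
    [2,3] "on" : PP
    [3,4] "which" : (S\(N\PP))\PP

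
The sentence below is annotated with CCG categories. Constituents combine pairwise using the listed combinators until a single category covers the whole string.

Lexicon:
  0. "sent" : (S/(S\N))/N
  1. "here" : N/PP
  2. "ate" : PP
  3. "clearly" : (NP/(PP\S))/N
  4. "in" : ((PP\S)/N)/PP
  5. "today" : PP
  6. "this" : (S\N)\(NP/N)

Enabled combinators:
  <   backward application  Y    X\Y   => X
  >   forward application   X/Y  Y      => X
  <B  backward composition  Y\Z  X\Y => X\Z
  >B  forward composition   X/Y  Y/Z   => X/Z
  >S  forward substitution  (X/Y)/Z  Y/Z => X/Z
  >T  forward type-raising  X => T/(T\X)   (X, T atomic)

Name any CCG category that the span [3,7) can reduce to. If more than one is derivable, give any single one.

S\N

[0,7] S   >
  [0,3] S/(S\N)   >
    [0,1] "sent" : (S/(S\N))/N
    [1,3] N   >
      [1,2] "here" : N/PP
      [2,3] "ate" : PP
  [3,7] S\N   <
    [3,6] NP/N   >S
      [3,4] "clearly" : (NP/(PP\S))/N
      [4,6] (PP\S)/N   >
        [4,5] "in" : ((PP\S)/N)/PP
        [5,6] "today" : PP
    [6,7] "this" : (S\N)\(NP/N)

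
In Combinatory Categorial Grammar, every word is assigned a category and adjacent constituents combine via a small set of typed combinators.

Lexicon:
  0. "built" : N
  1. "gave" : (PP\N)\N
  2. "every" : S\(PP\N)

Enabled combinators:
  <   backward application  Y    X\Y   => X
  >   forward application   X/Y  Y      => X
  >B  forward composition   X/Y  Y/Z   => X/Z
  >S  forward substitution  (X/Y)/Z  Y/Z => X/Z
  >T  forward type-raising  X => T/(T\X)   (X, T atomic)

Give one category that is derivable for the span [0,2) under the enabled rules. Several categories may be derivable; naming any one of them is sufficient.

PP\N

[0,3] S   <
  [0,2] PP\N   <
    [0,1] "built" : N
    [1,2] "gave" : (PP\N)\N
  [2,3] "every" : S\(PP\N)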